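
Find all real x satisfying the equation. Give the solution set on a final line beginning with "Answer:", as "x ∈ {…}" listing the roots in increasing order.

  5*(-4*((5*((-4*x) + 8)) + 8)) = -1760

Step 1. [5*(-4*((5*((-4*x) + 8)) + 8)) = -1760] leading coefficient 5: divide by 5 ⇒ div: -4*((5*((-4*x) + 8)) + 8) = -352.
Step 2. [-4*((5*((-4*x) + 8)) + 8) = -352] divide by the outer -4. So div: (5*((-4*x) + 8)) + 8 = 88.
Step 3. [(5*((-4*x) + 8)) + 8 = 88] peel the +8: subtract 8 from each side ⇒ sub: 5*((-4*x) + 8) = 80.
Step 4. [5*((-4*x) + 8) = 80] leading coefficient 5: divide by 5. So div: (-4*x) + 8 = 16.
Step 5. [(-4*x) + 8 = 16] +8 is outermost — subtract 8 both sides. So sub: -4*x = 8.
Step 6. [-4*x = 8] -4 out front; divide by -4, so div: x = -2.

Answer: x ∈ {-2}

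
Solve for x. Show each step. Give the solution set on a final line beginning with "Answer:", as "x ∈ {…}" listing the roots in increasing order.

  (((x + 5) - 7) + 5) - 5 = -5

Step 1. [(((x + 5) - 7) + 5) - 5 = -5] -5 is outermost — add 5 both sides, so sub: ((x + 5) - 7) + 5 = 0.
Step 2. [((x + 5) - 7) + 5 = 0] peel the +5: subtract 5 from each side, so sub: (x + 5) - 7 = -5.
Step 3. [(x + 5) - 7 = -5] 7 comes off first (add 7). So sub: x + 5 = 2.
Step 4. [x + 5 = 2] subtract 5: x sits inside (… + 5), so sub: x = -3.

Answer: x ∈ {-3}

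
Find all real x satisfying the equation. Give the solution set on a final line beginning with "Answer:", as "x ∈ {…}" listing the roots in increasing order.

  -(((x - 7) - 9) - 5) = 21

Step 1. [-(((x - 7) - 9) - 5) = 21] leading − — multiply by −1 ⇒ neg: ((x - 7) - 9) - 5 = -21.
Step 2. [((x - 7) - 9) - 5 = -21] peel the -5: add 5 from each side ⇒ sub: (x - 7) - 9 = -16.
Step 3. [(x - 7) - 9 = -16] add 9: x sits inside (… - 9), so sub: x - 7 = -7.
Step 4. [x - 7 = -7] add 7: x sits inside (… - 7) ⇒ sub: x = 0.

Answer: x ∈ {0}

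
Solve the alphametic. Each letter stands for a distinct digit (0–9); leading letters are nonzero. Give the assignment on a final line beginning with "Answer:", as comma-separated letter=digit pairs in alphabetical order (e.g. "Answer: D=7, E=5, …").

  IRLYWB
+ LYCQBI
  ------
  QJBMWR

Step 1. [col 1: B + I ≡ R (mod 10)] I=3 is one option consistent with column 1 (B + I ≡ R (mod 10), carry-in 0) — take it ⇒ I=3.
Step 2. [col 1: B + I ≡ R (mod 10)] column 1 (B + I ≡ R (mod 10), carry-in 0) doesn't pin B yet; pick B=9 and continue ⇒ B=9.
Step 3. [col 1: B + I ≡ R (mod 10)] from column 1 (B=9, I=3, carry-in 0, digits 3,9 already taken and all letters distinct): R must equal 2, so R=2.
Step 4. [col 2: W + B ≡ W (mod 10)] W=6 is one option consistent with column 2 (W + B ≡ W (mod 10), carry-in 1) — take it ⇒ W=6.
Step 5. [col 3: Y + Q ≡ M (mod 10)] M=4 is one option consistent with column 3 (Y + Q ≡ M (mod 10), carry-in 1) — take it. So M=4.
Step 6. [col 3: Y + Q ≡ M (mod 10)] Q=5 is one option consistent with column 3 (Y + Q ≡ M (mod 10), carry-in 1) — take it, so Q=5.
Step 7. [col 3: Y + Q ≡ M (mod 10)] from column 3 (Q=5, M=4, carry-in 1, digits 2,3,4,5,6,9 already taken and all letters distinct): Y must equal 8. So Y=8.
Step 8. [col 4: L + C ≡ B (mod 10)] no forcing yet in column 4 (carry-in 1); L=1 is free and consistent — try it. So L=1.
Step 9. [col 4: L + C ≡ B (mod 10)] column 4: given L=1, B=9, carry-in 1, and digits 1,2,3,4,5,6,8,9 already taken and all letters distinct, L+C≡B (mod 10) forces C=7, so C=7.
Step 10. [col 5: R + Y ≡ J (mod 10)] column 5: given R=2, Y=8, carry-in 0, and digits 1,2,3,4,5,6,7,8,9 already taken and all letters distinct, R+Y≡J (mod 10) forces J=0. So J=0.

Answer: B=9, C=7, I=3, J=0, L=1, M=4, Q=5, R=2, W=6, Y=8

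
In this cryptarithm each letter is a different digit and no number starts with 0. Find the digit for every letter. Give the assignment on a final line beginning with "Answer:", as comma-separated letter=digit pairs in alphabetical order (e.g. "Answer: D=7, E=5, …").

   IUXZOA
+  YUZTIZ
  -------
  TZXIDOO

Step 1. [col 1: A + Z ≡ O (mod 10)] several values work for Z in column 1 (A + Z ≡ O (mod 10), carry-in 0); try Z=5, so Z=5.
Step 2. [T] the sum has 7 digits but both addends have 6; that extra leading digit T is the final carry, namely 1. So T=1.
Step 3. [col 1: A + Z ≡ O (mod 10)] column 1 (A + Z ≡ O (mod 10), carry-in 0) doesn't pin A yet; pick A=8 and continue ⇒ A=8.
Step 4. [col 1: A + Z ≡ O (mod 10)] column 1 reads A+Z+carry(0)=O with A=8, Z=5; with digits 1,5,8 already taken and all letters distinct, the only value for O is 3, so O=3.
Step 5. [col 2: O + I ≡ O (mod 10)] from column 2 (O=3, carry-in 1, digits 1,3,5,8 already taken and all letters distinct): I must equal 9 ⇒ I=9.
Step 6. [col 3: Z + T ≡ D (mod 10)] in column 3 we have Z+T≡D with carry-in 1; given Z=5, T=1 and digits 1,3,5,8,9 already taken and all letters distinct, that pins D to 7 ⇒ D=7.
Step 7. [col 4: X + Z ≡ I (mod 10)] in column 4 we have X+Z≡I with carry-in 0; given Z=5, I=9 and digits 1,3,5,7,8,9 already taken and all letters distinct, that pins X to 4. So X=4.
Step 8. [col 5: U + U ≡ X (mod 10)] in column 5 we have U+U≡X with carry-in 0; given X=4 and digits 1,3,4,5,7,8,9 already taken and all letters distinct, that pins U to 2. So U=2.
Step 9. [col 6: I + Y ≡ Z (mod 10)] column 6 reads I+Y+carry(0)=Z with I=9, Z=5; with digits 1,2,3,4,5,7,8,9 already taken and all letters distinct, the only value for Y is 6 ⇒ Y=6.

Answer: A=8, D=7, I=9, O=3, T=1, U=2, X=4, Y=6, Z=5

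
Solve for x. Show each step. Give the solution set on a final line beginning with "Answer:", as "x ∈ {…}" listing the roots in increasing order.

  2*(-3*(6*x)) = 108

Step 1. [2*(-3*(6*x)) = 108] 2·(inner) — divide through by 2. So div: -3*(6*x) = 54.
Step 2. [-3*(6*x) = 54] leading coefficient -3: divide by -3. So div: 6*x = -18.
Step 3. [6*x = -18] LHS = 6·(…); ÷6 both sides ⇒ div: x = -3.

Answer: x ∈ {-3}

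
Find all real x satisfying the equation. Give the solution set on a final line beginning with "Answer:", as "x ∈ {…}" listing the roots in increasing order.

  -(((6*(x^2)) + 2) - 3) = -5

Step 1. [-(((6*(x^2)) + 2) - 3) = -5] leading − — multiply by −1 ⇒ neg: ((6*(x^2)) + 2) - 3 = 5.
Step 2. [((6*(x^2)) + 2) - 3 = 5] -3 is outermost — add 3 both sides. So sub: (6*(x^2)) + 2 = 8.
Step 3. [(6*(x^2)) + 2 = 8] the outer +2 inverts by subtracting 2. So sub: 6*(x^2) = 6.
Step 4. [6*(x^2) = 6] divide by the outer 6 ⇒ div: x^2 = 1.
Step 5. [x^2 = 1] √ both sides: 1 ≥ 0 gives two branches ⇒ sqrt: x = 1 or -1.

Answer: x ∈ {-1, 1}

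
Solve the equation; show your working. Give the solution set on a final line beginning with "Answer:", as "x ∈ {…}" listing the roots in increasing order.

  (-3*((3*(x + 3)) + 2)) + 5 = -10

Step 1. [(-3*((3*(x + 3)) + 2)) + 5 = -10] +5 is outermost — subtract 5 both sides. So sub: -3*((3*(x + 3)) + 2) = -15.
Step 2. [-3*((3*(x + 3)) + 2) = -15] -3 out front; divide by -3, so div: (3*(x + 3)) + 2 = 5.
Step 3. [(3*(x + 3)) + 2 = 5] peel the +2: subtract 2 from each side. So sub: 3*(x + 3) = 3.
Step 4. [3*(x + 3) = 3] leading coefficient 3: divide by 3 ⇒ div: x + 3 = 1.
Step 5. [x + 3 = 1] subtract 3: x sits inside (… + 3). So sub: x = -2.

Answer: x ∈ {-2}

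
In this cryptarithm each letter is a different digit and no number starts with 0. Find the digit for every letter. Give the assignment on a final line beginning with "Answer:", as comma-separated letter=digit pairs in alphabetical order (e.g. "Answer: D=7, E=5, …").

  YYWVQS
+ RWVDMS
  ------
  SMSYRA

Step 1. [col 1: S + S ≡ A (mod 10)] no forcing yet in column 1 (carry-in 0); S=9 is free and consistent — try it. So S=9.
Step 2. [col 1: S + S ≡ A (mod 10)] column 1 reads S+S+carry(0)=A with S=9; with digits 9 already taken and all letters distinct, the only value for A is 8 ⇒ A=8.
Step 3. [col 2: Q + M ≡ R (mod 10)] column 2 (Q + M ≡ R (mod 10), carry-in 1) doesn't pin M yet; pick M=0 and continue ⇒ M=0.
Step 4. [col 2: Q + M ≡ R (mod 10)] several values work for Q in column 2 (Q + M ≡ R (mod 10), carry-in 1); try Q=4. So Q=4.
Step 5. [col 2: Q + M ≡ R (mod 10)] in column 2 we have Q+M≡R with carry-in 1; given Q=4, M=0 and digits 0,4,8,9 already taken and all letters distinct, that pins R to 5, so R=5.
Step 6. [col 3: V + D ≡ Y (mod 10)] column 3 (V + D ≡ Y (mod 10), carry-in 0) doesn't pin Y yet; pick Y=3 and continue. So Y=3.
Step 7. [col 3: V + D ≡ Y (mod 10)] no forcing yet in column 3 (carry-in 0); V=2 is free and consistent — try it. So V=2.
Step 8. [col 3: V + D ≡ Y (mod 10)] column 3 reads V+D+carry(0)=Y with V=2, Y=3; with digits 0,2,3,4,5,8,9 already taken and all letters distinct, the only value for D is 1, so D=1.
Step 9. [col 4: W + V ≡ S (mod 10)] column 4: given V=2, S=9, carry-in 0, and digits 0,1,2,3,4,5,8,9 already taken and all letters distinct, W+V≡S (mod 10) forces W=7, so W=7.

Answer: A=8, D=1, M=0, Q=4, R=5, S=9, V=2, W=7, Y=3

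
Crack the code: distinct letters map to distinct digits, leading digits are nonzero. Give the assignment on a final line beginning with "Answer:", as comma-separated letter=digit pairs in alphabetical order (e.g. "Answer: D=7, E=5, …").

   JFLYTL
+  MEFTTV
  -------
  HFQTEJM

Step 1. [H] H is the leading digit of a 7-digit sum of two 6-digit numbers; the final carry is exactly 1, so H=1.
Step 2. [col 1: L + V ≡ M (mod 10)] V=8 is one option consistent with column 1 (L + V ≡ M (mod 10), carry-in 0) — take it, so V=8.
Step 3. [col 1: L + V ≡ M (mod 10)] several values work for L in column 1 (L + V ≡ M (mod 10), carry-in 0); try L=9, so L=9.
Step 4. [col 1: L + V ≡ M (mod 10)] in column 1 we have L+V≡M with carry-in 0; given L=9, V=8 and digits 1,8,9 already taken and all letters distinct, that pins M to 7, so M=7.
Step 5. [col 2: T + T ≡ J (mod 10)] column 2 (T + T ≡ J (mod 10), carry-in 1) doesn't pin J yet; pick J=5 and continue ⇒ J=5.
Step 6. [col 2: T + T ≡ J (mod 10)] in column 2 we have T+T≡J with carry-in 1; given J=5 and digits 1,5,7,8,9 already taken and all letters distinct, that pins T to 2, so T=2.
Step 7. [col 3: Y + T ≡ E (mod 10)] column 3: given T=2, carry-in 0, and digits 1,2,5,7,8,9 already taken and all letters distinct, Y+T≡E (mod 10) forces E=6, so E=6.
Step 8. [col 3: Y + T ≡ E (mod 10)] from column 3 (T=2, E=6, carry-in 0, digits 1,2,5,6,7,8,9 already taken and all letters distinct): Y must equal 4 ⇒ Y=4.
Step 9. [col 4: L + F ≡ T (mod 10)] column 4: given L=9, T=2, carry-in 0, and digits 1,2,4,5,6,7,8,9 already taken and all letters distinct, L+F≡T (mod 10) forces F=3 ⇒ F=3.
Step 10. [col 5: F + E ≡ Q (mod 10)] column 5 reads F+E+carry(1)=Q with F=3, E=6; with digits 1,2,3,4,5,6,7,8,9 already taken and all letters distinct, the only value for Q is 0. So Q=0.

Answer: E=6, F=3, H=1, J=5, L=9, M=7, Q=0, T=2, V=8, Y=4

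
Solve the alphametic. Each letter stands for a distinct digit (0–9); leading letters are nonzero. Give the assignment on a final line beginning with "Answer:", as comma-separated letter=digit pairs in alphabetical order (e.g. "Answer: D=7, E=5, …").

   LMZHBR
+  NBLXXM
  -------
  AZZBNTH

Step 1. [col 1: R + M ≡ H (mod 10)] no forcing yet in column 1 (carry-in 0); H=5 is free and consistent — try it ⇒ H=5.
Step 2. [col 1: R + M ≡ H (mod 10)] column 1 (R + M ≡ H (mod 10), carry-in 0) doesn't pin R yet; pick R=9 and continue ⇒ R=9.
Step 3. [col 1: R + M ≡ H (mod 10)] column 1: given R=9, H=5, carry-in 0, and digits 5,9 already taken and all letters distinct, R+M≡H (mod 10) forces M=6 ⇒ M=6.
Step 4. [col 2: B + X ≡ T (mod 10)] T=0 is one option consistent with column 2 (B + X ≡ T (mod 10), carry-in 1) — take it ⇒ T=0.
Step 5. [col 2: B + X ≡ T (mod 10)] X=2 is one option consistent with column 2 (B + X ≡ T (mod 10), carry-in 1) — take it ⇒ X=2.
Step 6. [col 2: B + X ≡ T (mod 10)] in column 2 we have B+X≡T with carry-in 1; given X=2, T=0 and digits 0,2,5,6,9 already taken and all letters distinct, that pins B to 7, so B=7.
Step 7. [col 3: H + X ≡ N (mod 10)] column 3: given H=5, X=2, carry-in 1, and digits 0,2,5,6,7,9 already taken and all letters distinct, H+X≡N (mod 10) forces N=8, so N=8.
Step 8. [col 4: Z + L ≡ B (mod 10)] L=4 is one option consistent with column 4 (Z + L ≡ B (mod 10), carry-in 0) — take it ⇒ L=4.
Step 9. [A] adding two 6-digit numbers gives at most 6+1 digits, and here it does — A is that final carry and must be 1. So A=1.
Step 10. [col 4: Z + L ≡ B (mod 10)] from column 4 (L=4, B=7, carry-in 0, digits 0,1,2,4,5,6,7,8,9 already taken and all letters distinct): Z must equal 3 ⇒ Z=3.

Answer: A=1, B=7, H=5, L=4, M=6, N=8, R=9, T=0, X=2, Z=3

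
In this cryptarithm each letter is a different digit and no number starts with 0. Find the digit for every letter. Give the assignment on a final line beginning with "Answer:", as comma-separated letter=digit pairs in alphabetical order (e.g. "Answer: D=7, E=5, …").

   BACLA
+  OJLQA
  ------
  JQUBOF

Step 1. [J] the sum has 6 digits but both addends have 5; that extra leading digit J is the final carry, namely 1. So J=1.
Step 2. [col 1: A + A ≡ F (mod 10)] several values work for F in column 1 (A + A ≡ F (mod 10), carry-in 0); try F=6 ⇒ F=6.
Step 3. [col 1: A + A ≡ F (mod 10)] several values work for A in column 1 (A + A ≡ F (mod 10), carry-in 0); try A=8, so A=8.
Step 4. [col 2: L + Q ≡ O (mod 10)] column 2 (L + Q ≡ O (mod 10), carry-in 1) doesn't pin O yet; pick O=3 and continue ⇒ O=3.
Step 5. [col 2: L + Q ≡ O (mod 10)] several values work for Q in column 2 (L + Q ≡ O (mod 10), carry-in 1); try Q=0. So Q=0.
Step 6. [col 2: L + Q ≡ O (mod 10)] in column 2 we have L+Q≡O with carry-in 1; given Q=0, O=3 and digits 0,1,3,6,8 already taken and all letters distinct, that pins L to 2. So L=2.
Step 7. [col 3: C + L ≡ B (mod 10)] C=5 is one option consistent with column 3 (C + L ≡ B (mod 10), carry-in 0) — take it ⇒ C=5.
Step 8. [col 3: C + L ≡ B (mod 10)] in column 3 we have C+L≡B with carry-in 0; given C=5, L=2 and digits 0,1,2,3,5,6,8 already taken and all letters distinct, that pins B to 7 ⇒ B=7.
Step 9. [col 4: A + J ≡ U (mod 10)] column 4 reads A+J+carry(0)=U with A=8, J=1; with digits 0,1,2,3,5,6,7,8 already taken and all letters distinct, the only value for U is 9. So U=9.

Answer: A=8, B=7, C=5, F=6, J=1, L=2, O=3, Q=0, U=9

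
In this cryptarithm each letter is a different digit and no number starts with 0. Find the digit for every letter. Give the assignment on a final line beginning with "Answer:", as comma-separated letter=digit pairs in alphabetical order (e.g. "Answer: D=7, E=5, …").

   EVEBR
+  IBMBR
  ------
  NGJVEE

Step 1. [col 1: R + R ≡ E (mod 10)] several values work for E in column 1 (R + R ≡ E (mod 10), carry-in 0); try E=4, so E=4.
Step 2. [N] adding two 5-digit numbers gives at most 5+1 digits, and here it does — N is that final carry and must be 1, so N=1.
Step 3. [col 1: R + R ≡ E (mod 10)] no forcing yet in column 1 (carry-in 0); R=2 is free and consistent — try it, so R=2.
Step 4. [col 2: B + B ≡ E (mod 10)] column 2 reads B+B+carry(0)=E with E=4; with digits 1,2,4 already taken and all letters distinct, the only value for B is 7, so B=7.
Step 5. [col 3: E + M ≡ V (mod 10)] several values work for M in column 3 (E + M ≡ V (mod 10), carry-in 1); try M=5 ⇒ M=5.
Step 6. [col 3: E + M ≡ V (mod 10)] in column 3 we have E+M≡V with carry-in 1; given E=4, M=5 and digits 1,2,4,5,7 already taken and all letters distinct, that pins V to 0, so V=0.
Step 7. [col 4: V + B ≡ J (mod 10)] column 4 reads V+B+carry(1)=J with V=0, B=7; with digits 0,1,2,4,5,7 already taken and all letters distinct, the only value for J is 8 ⇒ J=8.
Step 8. [col 5: E + I ≡ G (mod 10)] column 5: given E=4, carry-in 0, and digits 0,1,2,4,5,7,8 already taken and all letters distinct, E+I≡G (mod 10) forces I=9, so I=9.
Step 9. [col 5: E + I ≡ G (mod 10)] in column 5 we have E+I≡G with carry-in 0; given E=4, I=9 and digits 0,1,2,4,5,7,8,9 already taken and all letters distinct, that pins G to 3. So G=3.

Answer: B=7, E=4, G=3, I=9, J=8, M=5, N=1, R=2, V=0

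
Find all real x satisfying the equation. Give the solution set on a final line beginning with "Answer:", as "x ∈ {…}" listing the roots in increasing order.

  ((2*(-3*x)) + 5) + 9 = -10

Step 1. [((2*(-3*x)) + 5) + 9 = -10] +9 is outermost — subtract 9 both sides ⇒ sub: (2*(-3*x)) + 5 = -19.
Step 2. [(2*(-3*x)) + 5 = -19] +5 is outermost — subtract 5 both sides, so sub: 2*(-3*x) = -24.
Step 3. [2*(-3*x) = -24] 2 out front; divide by 2, so div: -3*x = -12.
Step 4. [-3*x = -12] -3·(inner) — divide through by -3, so div: x = 4.

Answer: x ∈ {4}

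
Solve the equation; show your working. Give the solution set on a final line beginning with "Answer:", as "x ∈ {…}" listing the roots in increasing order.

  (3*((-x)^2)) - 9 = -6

Step 1. [(3*((-x)^2)) - 9 = -6] peel the -9: add 9 from each side. So sub: 3*((-x)^2) = 3.
Step 2. [3*((-x)^2) = 3] leading coefficient 3: divide by 3 ⇒ div: (-x)^2 = 1.
Step 3. [(-x)^2 = 1] LHS squared, RHS 1 ≥ 0: apply √ (±). So sqrt: -x = 1 or -1.
Step 4. [-x = 1 or -1] flip signs both sides. So neg: x = -1 or 1.

Answer: x ∈ {-1, 1}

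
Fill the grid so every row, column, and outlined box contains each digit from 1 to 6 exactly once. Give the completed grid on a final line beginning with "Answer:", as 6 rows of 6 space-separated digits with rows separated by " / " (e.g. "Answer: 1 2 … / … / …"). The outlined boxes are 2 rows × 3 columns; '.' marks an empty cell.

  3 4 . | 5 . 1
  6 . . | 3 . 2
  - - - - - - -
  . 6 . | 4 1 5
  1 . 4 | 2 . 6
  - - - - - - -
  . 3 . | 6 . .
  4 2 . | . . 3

Step 1. [r5c1∈{5}] r5c1's peers cover all but 5. So r5c1=5.
Step 2. [r2c3∈{1,5}] across col 3, 5 lands solely at r2c3. So r2c3=5.
Step 3. [r3c3∈{2,3}] in row 3, 3 fits only at r3c3. So r3c3=3.
Step 4. [r5c6∈{4}] r5c6 is down to just 4, so r5c6=4.
Step 5. [r6c4∈{1}] nothing but 1 survives at r6c4 ⇒ r6c4=1.
Step 6. [r6c5∈{5}] nothing but 5 survives at r6c5. So r6c5=5.
Step 7. [r3c1∈{2}] r3c1 has the single candidate 2, so r3c1=2.
Step 8. [r1c5∈{6}] r1c5 is down to just 6, so r1c5=6.
Step 9. [r5c5∈{2}] only 2 remains possible at r5c5, so r5c5=2.
Step 10. [r4c2∈{5}] r4c2 has the single candidate 5. So r4c2=5.
Step 11. [r6c3∈{6}] r6c3 is down to just 6. So r6c3=6.
Step 12. [r2c2∈{1}] r2c2 has the single candidate 1. So r2c2=1.
Step 13. [r2c5∈{4}] r2c5's peers cover all but 4 ⇒ r2c5=4.
Step 14. [r4c5∈{3}] r4c5 has the single candidate 3. So r4c5=3.
Step 15. [r1c3∈{2}] r1c3 has the single candidate 2, so r1c3=2.
Step 16. [r5c3∈{1}] only 1 remains possible at r5c3, so r5c3=1.

Answer: 3 4 2 5 6 1 / 6 1 5 3 4 2 / 2 6 3 4 1 5 / 1 5 4 2 3 6 / 5 3 1 6 2 4 / 4 2 6 1 5 3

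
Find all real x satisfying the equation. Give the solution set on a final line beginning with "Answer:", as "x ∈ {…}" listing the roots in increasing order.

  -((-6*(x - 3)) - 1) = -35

Step 1. [-((-6*(x - 3)) - 1) = -35] leading − — multiply by −1, so neg: (-6*(x - 3)) - 1 = 35.
Step 2. [(-6*(x - 3)) - 1 = 35] 1 comes off first (add 1). So sub: -6*(x - 3) = 36.
Step 3. [-6*(x - 3) = 36] leading coefficient -6: divide by -6, so div: x - 3 = -6.
Step 4. [x - 3 = -6] peel the -3: add 3 from each side, so sub: x = -3.

Answer: x ∈ {-3}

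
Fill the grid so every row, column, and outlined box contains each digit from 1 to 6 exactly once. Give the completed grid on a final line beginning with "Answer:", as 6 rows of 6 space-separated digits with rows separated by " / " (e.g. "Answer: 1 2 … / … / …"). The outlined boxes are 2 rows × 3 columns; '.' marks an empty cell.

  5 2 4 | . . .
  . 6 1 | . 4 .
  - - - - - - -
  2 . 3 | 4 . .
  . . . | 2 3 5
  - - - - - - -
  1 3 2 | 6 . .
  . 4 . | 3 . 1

Step 1. [r3c5∈{1,6}] in box 4, 1 fits only at r3c5. So r3c5=1.
Step 2. [r1c6∈{3,6}] r1c6 is the only open cell in row 1 admitting 3. So r1c6=3.
Step 3. [r6c3∈{5,6}] in col 3, 5 fits only at r6c3. So r6c3=5.
Step 4. [r6c1∈{6}] only 6 remains possible at r6c1, so r6c1=6.
Step 5. [r1c4∈{1}] r1c4 has the single candidate 1 ⇒ r1c4=1.
Step 6. [r3c2∈{5}] r3c2's peers cover all but 5, so r3c2=5.
Step 7. [r6c5∈{2}] r6c5's peers cover all but 2, so r6c5=2.
Step 8. [r4c3∈{6}] only 6 remains possible at r4c3. So r4c3=6.
Step 9. [r5c5∈{5}] only 5 remains possible at r5c5, so r5c5=5.
Step 10. [r5c6∈{4}] r5c6 has the single candidate 4, so r5c6=4.
Step 11. [r2c6∈{2}] nothing but 2 survives at r2c6 ⇒ r2c6=2.
Step 12. [r3c6∈{6}] only 6 remains possible at r3c6. So r3c6=6.
Step 13. [r2c1∈{3}] r2c1 has the single candidate 3 ⇒ r2c1=3.
Step 14. [r2c4∈{5}] only 5 remains possible at r2c4. So r2c4=5.
Step 15. [r1c5∈{6}] r1c5 has the single candidate 6 ⇒ r1c5=6.
Step 16. [r4c2∈{1}] nothing but 1 survives at r4c2. So r4c2=1.
Step 17. [r4c1∈{4}] nothing but 4 survives at r4c1, so r4c1=4.

Answer: 5 2 4 1 6 3 / 3 6 1 5 4 2 / 2 5 3 4 1 6 / 4 1 6 2 3 5 / 1 3 2 6 5 4 / 6 4 5 3 2 1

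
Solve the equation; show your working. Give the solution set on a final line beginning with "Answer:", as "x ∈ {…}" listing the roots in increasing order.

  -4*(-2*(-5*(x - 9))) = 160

Step 1. [-4*(-2*(-5*(x - 9))) = 160] leading coefficient -4: divide by -4, so div: -2*(-5*(x - 9)) = -40.
Step 2. [-2*(-5*(x - 9)) = -40] -2·(inner) — divide through by -2. So div: -5*(x - 9) = 20.
Step 3. [-5*(x - 9) = 20] LHS = -5·(…); ÷-5 both sides. So div: x - 9 = -4.
Step 4. [x - 9 = -4] 9 comes off first (add 9). So sub: x = 5.

Answer: x ∈ {5}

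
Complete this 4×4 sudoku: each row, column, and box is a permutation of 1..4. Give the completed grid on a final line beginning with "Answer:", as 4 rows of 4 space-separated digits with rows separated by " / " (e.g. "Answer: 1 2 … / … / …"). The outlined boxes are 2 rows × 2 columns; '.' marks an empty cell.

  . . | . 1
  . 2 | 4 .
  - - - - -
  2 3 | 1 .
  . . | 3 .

Step 1. [r4c2∈{1,4}] r4c2 is the only open cell in col 2 admitting 1 ⇒ r4c2=1.
Step 2. [r4c1∈{4}] r4c1 is down to just 4 ⇒ r4c1=4.
Step 3. [r2c1∈{1,3}] across row 2, 1 lands solely at r2c1 ⇒ r2c1=1.
Step 4. [r4c4∈{2}] r4c4 has the single candidate 2 ⇒ r4c4=2.
Step 5. [r1c2∈{4}] only 4 remains possible at r1c2, so r1c2=4.
Step 6. [r1c3∈{2}] r1c3 has the single candidate 2, so r1c3=2.
Step 7. [r2c4∈{3}] r2c4 has the single candidate 3. So r2c4=3.
Step 8. [r3c4∈{4}] r3c4 is down to just 4 ⇒ r3c4=4.
Step 9. [r1c1∈{3}] only 3 remains possible at r1c1, so r1c1=3.

Answer: 3 4 2 1 / 1 2 4 3 / 2 3 1 4 / 4 1 3 2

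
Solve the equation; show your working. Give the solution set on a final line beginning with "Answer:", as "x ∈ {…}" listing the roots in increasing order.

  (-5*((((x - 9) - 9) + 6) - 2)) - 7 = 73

Step 1. [(-5*((((x - 9) - 9) + 6) - 2)) - 7 = 73] peel the -7: add 7 from each side. So sub: -5*((((x - 9) - 9) + 6) - 2) = 80.
Step 2. [-5*((((x - 9) - 9) + 6) - 2) = 80] -5 out front; divide by -5. So div: (((x - 9) - 9) + 6) - 2 = -16.
Step 3. [(((x - 9) - 9) + 6) - 2 = -16] -2 is outermost — add 2 both sides, so sub: ((x - 9) - 9) + 6 = -14.
Step 4. [((x - 9) - 9) + 6 = -14] +6 is outermost — subtract 6 both sides. So sub: (x - 9) - 9 = -20.
Step 5. [(x - 9) - 9 = -20] 9 comes off first (add 9). So sub: x - 9 = -11.
Step 6. [x - 9 = -11] add 9: x sits inside (… - 9) ⇒ sub: x = -2.

Answer: x ∈ {-2}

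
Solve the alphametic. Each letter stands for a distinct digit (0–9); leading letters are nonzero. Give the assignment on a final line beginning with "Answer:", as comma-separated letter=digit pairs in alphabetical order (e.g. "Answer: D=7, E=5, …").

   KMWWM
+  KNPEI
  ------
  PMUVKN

Step 1. [col 1: M + I ≡ N (mod 10)] N=9 is one option consistent with column 1 (M + I ≡ N (mod 10), carry-in 0) — take it ⇒ N=9.
Step 2. [col 1: M + I ≡ N (mod 10)] several values work for M in column 1 (M + I ≡ N (mod 10), carry-in 0); try M=7 ⇒ M=7.
Step 3. [P] the sum has 6 digits but both addends have 5; that extra leading digit P is the final carry, namely 1 ⇒ P=1.
Step 4. [col 1: M + I ≡ N (mod 10)] from column 1 (M=7, N=9, carry-in 0, digits 1,7,9 already taken and all letters distinct): I must equal 2 ⇒ I=2.
Step 5. [col 2: W + E ≡ K (mod 10)] column 2 (W + E ≡ K (mod 10), carry-in 0) doesn't pin E yet; pick E=5 and continue. So E=5.
Step 6. [col 2: W + E ≡ K (mod 10)] several values work for K in column 2 (W + E ≡ K (mod 10), carry-in 0); try K=8, so K=8.
Step 7. [col 2: W + E ≡ K (mod 10)] column 2 reads W+E+carry(0)=K with E=5, K=8; with digits 1,2,5,7,8,9 already taken and all letters distinct, the only value for W is 3 ⇒ W=3.
Step 8. [col 3: W + P ≡ V (mod 10)] column 3 reads W+P+carry(0)=V with W=3, P=1; with digits 1,2,3,5,7,8,9 already taken and all letters distinct, the only value for V is 4 ⇒ V=4.
Step 9. [col 4: M + N ≡ U (mod 10)] from column 4 (M=7, N=9, carry-in 0, digits 1,2,3,4,5,7,8,9 already taken and all letters distinct): U must equal 6, so U=6.

Answer: E=5, I=2, K=8, M=7, N=9, P=1, U=6, V=4, W=3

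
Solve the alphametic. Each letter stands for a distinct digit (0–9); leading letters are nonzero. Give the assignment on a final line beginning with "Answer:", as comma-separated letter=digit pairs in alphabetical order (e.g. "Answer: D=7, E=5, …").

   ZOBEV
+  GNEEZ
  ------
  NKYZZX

Step 1. [col 1: V + Z ≡ X (mod 10)] several values work for X in column 1 (V + Z ≡ X (mod 10), carry-in 0); try X=2. So X=2.
Step 2. [N] N is the leading digit of a 6-digit sum of two 5-digit numbers; the final carry is exactly 1. So N=1.
Step 3. [col 1: V + Z ≡ X (mod 10)] column 1 (V + Z ≡ X (mod 10), carry-in 0) doesn't pin Z yet; pick Z=7 and continue. So Z=7.
Step 4. [col 1: V + Z ≡ X (mod 10)] from column 1 (Z=7, X=2, carry-in 0, digits 1,2,7 already taken and all letters distinct): V must equal 5. So V=5.
Step 5. [col 2: E + E ≡ Z (mod 10)] no forcing yet in column 2 (carry-in 1); E=3 is free and consistent — try it, so E=3.
Step 6. [col 3: B + E ≡ Z (mod 10)] column 3 reads B+E+carry(0)=Z with E=3, Z=7; with digits 1,2,3,5,7 already taken and all letters distinct, the only value for B is 4, so B=4.
Step 7. [col 4: O + N ≡ Y (mod 10)] no forcing yet in column 4 (carry-in 0); O=9 is free and consistent — try it. So O=9.
Step 8. [col 4: O + N ≡ Y (mod 10)] from column 4 (O=9, N=1, carry-in 0, digits 1,2,3,4,5,7,9 already taken and all letters distinct): Y must equal 0, so Y=0.
Step 9. [col 5: Z + G ≡ K (mod 10)] column 5: given Z=7, carry-in 1, and digits 0,1,2,3,4,5,7,9 already taken and all letters distinct, Z+G≡K (mod 10) forces G=8 ⇒ G=8.
Step 10. [col 5: Z + G ≡ K (mod 10)] from column 5 (Z=7, G=8, carry-in 1, digits 0,1,2,3,4,5,7,8,9 already taken and all letters distinct): K must equal 6. So K=6.

Answer: B=4, E=3, G=8, K=6, N=1, O=9, V=5, X=2, Y=0, Z=7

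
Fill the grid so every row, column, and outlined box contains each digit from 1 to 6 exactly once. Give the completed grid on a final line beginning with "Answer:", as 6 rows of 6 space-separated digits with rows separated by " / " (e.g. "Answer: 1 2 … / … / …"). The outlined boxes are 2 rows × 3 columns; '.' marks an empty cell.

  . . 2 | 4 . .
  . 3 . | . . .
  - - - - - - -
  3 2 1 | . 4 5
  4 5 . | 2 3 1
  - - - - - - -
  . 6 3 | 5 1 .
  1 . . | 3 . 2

Step 1. [r2c6∈{6}] only 6 remains possible at r2c6, so r2c6=6.
Step 2. [r2c1∈{5}] r2c1 has the single candidate 5 ⇒ r2c1=5.
Step 3. [r6c3∈{4,5}] row 6 places 5 nowhere but r6c3 ⇒ r6c3=5.
Step 4. [r2c5∈{2}] r2c5 has the single candidate 2. So r2c5=2.
Step 5. [r4c3∈{6}] nothing but 6 survives at r4c3, so r4c3=6.
Step 6. [r2c4∈{1}] r2c4 has the single candidate 1 ⇒ r2c4=1.
Step 7. [r1c5∈{5}] r1c5 is down to just 5 ⇒ r1c5=5.
Step 8. [r1c6∈{3}] nothing but 3 survives at r1c6 ⇒ r1c6=3.
Step 9. [r6c2∈{4}] r6c2's peers cover all but 4, so r6c2=4.
Step 10. [r2c3∈{4}] r2c3 is down to just 4, so r2c3=4.
Step 11. [r3c4∈{6}] nothing but 6 survives at r3c4, so r3c4=6.
Step 12. [r5c1∈{2}] r5c1 has the single candidate 2 ⇒ r5c1=2.
Step 13. [r5c6∈{4}] only 4 remains possible at r5c6, so r5c6=4.
Step 14. [r1c1∈{6}] r1c1's peers cover all but 6. So r1c1=6.
Step 15. [r6c5∈{6}] r6c5's peers cover all but 6 ⇒ r6c5=6.
Step 16. [r1c2∈{1}] nothing but 1 survives at r1c2, so r1c2=1.

Answer: 6 1 2 4 5 3 / 5 3 4 1 2 6 / 3 2 1 6 4 5 / 4 5 6 2 3 1 / 2 6 3 5 1 4 / 1 4 5 3 6 2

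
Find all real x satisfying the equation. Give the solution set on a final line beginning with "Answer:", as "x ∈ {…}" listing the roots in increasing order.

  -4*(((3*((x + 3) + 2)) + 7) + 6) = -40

Step 1. [-4*(((3*((x + 3) + 2)) + 7) + 6) = -40] -4 out front; divide by -4. So div: ((3*((x + 3) + 2)) + 7) + 6 = 10.
Step 2. [((3*((x + 3) + 2)) + 7) + 6 = 10] the outer +6 inverts by subtracting 6. So sub: (3*((x + 3) + 2)) + 7 = 4.
Step 3. [(3*((x + 3) + 2)) + 7 = 4] the outer +7 inverts by subtracting 7, so sub: 3*((x + 3) + 2) = -3.
Step 4. [3*((x + 3) + 2) = -3] LHS = 3·(…); ÷3 both sides, so div: (x + 3) + 2 = -1.
Step 5. [(x + 3) + 2 = -1] subtract 2: x sits inside (… + 2) ⇒ sub: x + 3 = -3.
Step 6. [x + 3 = -3] +3 is outermost — subtract 3 both sides. So sub: x = -6.

Answer: x ∈ {-6}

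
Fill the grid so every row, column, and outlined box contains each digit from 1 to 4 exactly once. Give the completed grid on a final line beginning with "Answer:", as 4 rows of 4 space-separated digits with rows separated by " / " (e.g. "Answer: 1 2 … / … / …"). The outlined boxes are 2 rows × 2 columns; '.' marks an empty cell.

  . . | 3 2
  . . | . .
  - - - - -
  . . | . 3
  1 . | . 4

Step 1. [r1c1∈{4}] r1c1 is down to just 4 ⇒ r1c1=4.
Step 2. [r3c1∈{2}] nothing but 2 survives at r3c1 ⇒ r3c1=2.
Step 3. [r2c4∈{1}] nothing but 1 survives at r2c4, so r2c4=1.
Step 4. [r2c2∈{2,3}] r2c2 is the only open cell in row 2 admitting 2, so r2c2=2.
Step 5. [r2c3∈{4}] r2c3's peers cover all but 4. So r2c3=4.
Step 6. [r2c1∈{3}] r2c1 is down to just 3. So r2c1=3.
Step 7. [r1c2∈{1}] nothing but 1 survives at r1c2 ⇒ r1c2=1.
Step 8. [r4c3∈{2}] r4c3 is down to just 2, so r4c3=2.
Step 9. [r3c3∈{1}] only 1 remains possible at r3c3 ⇒ r3c3=1.
Step 10. [r4c2∈{3}] r4c2's peers cover all but 3, so r4c2=3.
Step 11. [r3c2∈{4}] r3c2 is down to just 4 ⇒ r3c2=4.

Answer: 4 1 3 2 / 3 2 4 1 / 2 4 1 3 / 1 3 2 4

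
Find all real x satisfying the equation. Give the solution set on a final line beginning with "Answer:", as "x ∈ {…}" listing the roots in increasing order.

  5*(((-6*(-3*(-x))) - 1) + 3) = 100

Step 1. [5*(((-6*(-3*(-x))) - 1) + 3) = 100] 5 out front; divide by 5, so div: ((-6*(-3*(-x))) - 1) + 3 = 20.
Step 2. [((-6*(-3*(-x))) - 1) + 3 = 20] 3 comes off first (subtract 3), so sub: (-6*(-3*(-x))) - 1 = 17.
Step 3. [(-6*(-3*(-x))) - 1 = 17] 1 comes off first (add 1). So sub: -6*(-3*(-x)) = 18.
Step 4. [-6*(-3*(-x)) = 18] leading coefficient -6: divide by -6. So div: -3*(-x) = -3.
Step 5. [-3*(-x) = -3] LHS = -3·(…); ÷-3 both sides. So div: -x = 1.
Step 6. [-x = 1] flip signs both sides ⇒ neg: x = -1.

Answer: x ∈ {-1}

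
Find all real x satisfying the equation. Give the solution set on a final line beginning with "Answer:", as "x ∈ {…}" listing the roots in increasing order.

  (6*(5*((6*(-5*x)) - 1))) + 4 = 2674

Step 1. [(6*(5*((6*(-5*x)) - 1))) + 4 = 2674] 4 comes off first (subtract 4) ⇒ sub: 6*(5*((6*(-5*x)) - 1)) = 2670.
Step 2. [6*(5*((6*(-5*x)) - 1)) = 2670] divide by the outer 6, so div: 5*((6*(-5*x)) - 1) = 445.
Step 3. [5*((6*(-5*x)) - 1) = 445] 5·(inner) — divide through by 5. So div: (6*(-5*x)) - 1 = 89.
Step 4. [(6*(-5*x)) - 1 = 89] peel the -1: add 1 from each side, so sub: 6*(-5*x) = 90.
Step 5. [6*(-5*x) = 90] 6·(inner) — divide through by 6. So div: -5*x = 15.
Step 6. [-5*x = 15] leading coefficient -5: divide by -5 ⇒ div: x = -3.

Answer: x ∈ {-3}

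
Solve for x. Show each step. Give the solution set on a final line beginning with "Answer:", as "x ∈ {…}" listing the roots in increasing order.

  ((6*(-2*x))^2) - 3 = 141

Step 1. [((6*(-2*x))^2) - 3 = 141] add 3: x sits inside (… - 3). So sub: (6*(-2*x))^2 = 144.
Step 2. [(6*(-2*x))^2 = 144] 144 ≥ 0, LHS is (·)² — take ±√, so sqrt: 6*(-2*x) = 12 or -12.
Step 3. [6*(-2*x) = 12 or -12] 6·(inner) — divide through by 6. So div: -2*x = 2 or -2.
Step 4. [-2*x = 2 or -2] LHS = -2·(…); ÷-2 both sides. So div: x = -1 or 1.

Answer: x ∈ {-1, 1}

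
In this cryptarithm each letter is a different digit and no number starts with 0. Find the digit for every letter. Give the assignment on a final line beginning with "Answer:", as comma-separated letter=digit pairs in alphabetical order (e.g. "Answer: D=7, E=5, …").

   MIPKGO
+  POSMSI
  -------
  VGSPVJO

Step 1. [col 1: O + I ≡ O (mod 10)] column 1 reads O+I+carry(0)=O with nothing yet; with all letters distinct, none taken yet, the only value for I is 0 ⇒ I=0.
Step 2. [V] V is the leading digit of a 7-digit sum of two 6-digit numbers; the final carry is exactly 1, so V=1.
Step 3. [col 1: O + I ≡ O (mod 10)] several values work for O in column 1 (O + I ≡ O (mod 10), carry-in 0); try O=8 ⇒ O=8.
Step 4. [col 2: G + S ≡ J (mod 10)] several values work for S in column 2 (G + S ≡ J (mod 10), carry-in 0); try S=9 ⇒ S=9.
Step 5. [col 2: G + S ≡ J (mod 10)] several values work for J in column 2 (G + S ≡ J (mod 10), carry-in 0); try J=2, so J=2.
Step 6. [col 2: G + S ≡ J (mod 10)] from column 2 (S=9, J=2, carry-in 0, digits 0,1,2,8,9 already taken and all letters distinct): G must equal 3, so G=3.
Step 7. [col 3: K + M ≡ V (mod 10)] several values work for K in column 3 (K + M ≡ V (mod 10), carry-in 1); try K=4, so K=4.
Step 8. [col 3: K + M ≡ V (mod 10)] from column 3 (K=4, V=1, carry-in 1, digits 0,1,2,3,4,8,9 already taken and all letters distinct): M must equal 6. So M=6.
Step 9. [col 4: P + S ≡ P (mod 10)] no forcing yet in column 4 (carry-in 1); P=7 is free and consistent — try it. So P=7.

Answer: G=3, I=0, J=2, K=4, M=6, O=8, P=7, S=9, V=1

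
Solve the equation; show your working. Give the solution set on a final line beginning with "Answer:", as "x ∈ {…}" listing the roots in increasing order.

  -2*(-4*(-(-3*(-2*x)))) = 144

Step 1. [-2*(-4*(-(-3*(-2*x)))) = 144] leading coefficient -2: divide by -2 ⇒ div: -4*(-(-3*(-2*x))) = -72.
Step 2. [-4*(-(-3*(-2*x))) = -72] -4 out front; divide by -4, so div: -(-3*(-2*x)) = 18.
Step 3. [-(-3*(-2*x)) = 18] flip signs both sides ⇒ neg: -3*(-2*x) = -18.
Step 4. [-3*(-2*x) = -18] -3 out front; divide by -3, so div: -2*x = 6.
Step 5. [-2*x = 6] -2·(inner) — divide through by -2. So div: x = -3.

Answer: x ∈ {-3}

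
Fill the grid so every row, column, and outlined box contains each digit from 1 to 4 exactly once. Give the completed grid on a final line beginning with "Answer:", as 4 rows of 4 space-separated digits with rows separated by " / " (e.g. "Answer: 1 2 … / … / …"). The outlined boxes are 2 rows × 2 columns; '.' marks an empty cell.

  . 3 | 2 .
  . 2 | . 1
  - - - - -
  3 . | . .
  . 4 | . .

Step 1. [r1c4∈{4}] only 4 remains possible at r1c4. So r1c4=4.
Step 2. [r3c2∈{1}] only 1 remains possible at r3c2. So r3c2=1.
Step 3. [r4c4∈{2,3}] r4c4 is the only open cell in col 4 admitting 3, so r4c4=3.
Step 4. [r4c3∈{1}] nothing but 1 survives at r4c3, so r4c3=1.
Step 5. [r3c4∈{2}] r3c4 has the single candidate 2. So r3c4=2.
Step 6. [r2c3∈{3}] nothing but 3 survives at r2c3. So r2c3=3.
Step 7. [r4c1∈{2}] r4c1 has the single candidate 2. So r4c1=2.
Step 8. [r2c1∈{4}] r2c1's peers cover all but 4 ⇒ r2c1=4.
Step 9. [r1c1∈{1}] r1c1 has the single candidate 1, so r1c1=1.
Step 10. [r3c3∈{4}] r3c3 is down to just 4. So r3c3=4.

Answer: 1 3 2 4 / 4 2 3 1 / 3 1 4 2 / 2 4 1 3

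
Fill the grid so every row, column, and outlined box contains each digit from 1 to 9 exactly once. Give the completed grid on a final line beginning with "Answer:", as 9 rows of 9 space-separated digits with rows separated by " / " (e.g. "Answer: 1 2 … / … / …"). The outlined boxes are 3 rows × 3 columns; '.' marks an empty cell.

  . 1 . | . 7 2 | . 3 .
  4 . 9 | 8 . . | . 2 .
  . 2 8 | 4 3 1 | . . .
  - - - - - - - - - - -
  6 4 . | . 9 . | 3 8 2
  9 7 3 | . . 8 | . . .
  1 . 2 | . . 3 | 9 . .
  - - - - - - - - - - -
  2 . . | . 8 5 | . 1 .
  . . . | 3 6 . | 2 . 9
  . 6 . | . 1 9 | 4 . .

Step 1. [r1c1∈{5}] r1c1 is down to just 5, so r1c1=5.
Step 2. [r7c4∈{7}] only 7 remains possible at r7c4, so r7c4=7.
Step 3. [r3c1∈{7}] r3c1 has the single candidate 7. So r3c1=7.
Step 4. [r7c7∈{6}] only 6 remains possible at r7c7 ⇒ r7c7=6.
Step 5. [r3c7∈{5}] r3c7 is down to just 5, so r3c7=5.
Step 6. [r3c9∈{6}] r3c9 is down to just 6. So r3c9=6.
Step 7. [r9c9∈{3,5,7,8}] box 9 places 8 nowhere but r9c9 ⇒ r9c9=8.
Step 8. [r4c3∈{5}] r4c3 has the single candidate 5. So r4c3=5.
Step 9. [r9c8∈{5,7}] across row 9, 5 lands solely at r9c8 ⇒ r9c8=5.
Step 10. [r5c7∈{1}] r5c7's peers cover all but 1, so r5c7=1.
Step 11. [r5c5∈{2,4,5}] r5c5 is the only open cell in col 5 admitting 2. So r5c5=2.
Step 12. [r6c5∈{4,5}] r6c5 is the only open cell in col 5 admitting 4. So r6c5=4.
Step 13. [r8c8∈{7}] r8c8's peers cover all but 7. So r8c8=7.
Step 14. [r6c8∈{6}] r6c8 has the single candidate 6, so r6c8=6.
Step 15. [r6c4∈{5}] r6c4 is down to just 5. So r6c4=5.
Step 16. [r2c2∈{3}] only 3 remains possible at r2c2 ⇒ r2c2=3.
Step 17. [r6c2∈{8}] only 8 remains possible at r6c2. So r6c2=8.
Step 18. [r5c8∈{4}] only 4 remains possible at r5c8 ⇒ r5c8=4.
Step 19. [r8c3∈{1,4}] in row 8, 1 fits only at r8c3 ⇒ r8c3=1.
Step 20. [r5c4∈{6}] only 6 remains possible at r5c4, so r5c4=6.
Step 21. [r2c7∈{7}] r2c7 has the single candidate 7, so r2c7=7.
Step 22. [r2c5∈{5}] nothing but 5 survives at r2c5, so r2c5=5.
Step 23. [r8c2∈{5}] only 5 remains possible at r8c2 ⇒ r8c2=5.
Step 24. [r2c6∈{6}] nothing but 6 survives at r2c6 ⇒ r2c6=6.
Step 25. [r4c6∈{7}] r4c6 has the single candidate 7, so r4c6=7.
Step 26. [r9c3∈{7}] r9c3 has the single candidate 7 ⇒ r9c3=7.
Step 27. [r7c9∈{3}] r7c9's peers cover all but 3. So r7c9=3.
Step 28. [r2c9∈{1}] r2c9's peers cover all but 1, so r2c9=1.
Step 29. [r1c9∈{4}] nothing but 4 survives at r1c9, so r1c9=4.
Step 30. [r5c9∈{5}] nothing but 5 survives at r5c9 ⇒ r5c9=5.
Step 31. [r1c3∈{6}] r1c3 is down to just 6, so r1c3=6.
Step 32. [r8c6∈{4}] r8c6's peers cover all but 4. So r8c6=4.
Step 33. [r4c4∈{1}] r4c4's peers cover all but 1, so r4c4=1.
Step 34. [r8c1∈{8}] r8c1 has the single candidate 8. So r8c1=8.
Step 35. [r3c8∈{9}] r3c8 has the single candidate 9 ⇒ r3c8=9.
Step 36. [r1c4∈{9}] r1c4 has the single candidate 9, so r1c4=9.
Step 37. [r9c1∈{3}] r9c1 has the single candidate 3. So r9c1=3.
Step 38. [r7c3∈{4}] nothing but 4 survives at r7c3. So r7c3=4.
Step 39. [r9c4∈{2}] nothing but 2 survives at r9c4. So r9c4=2.
Step 40. [r6c9∈{7}] only 7 remains possible at r6c9. So r6c9=7.
Step 41. [r7c2∈{9}] r7c2's peers cover all but 9. So r7c2=9.
Step 42. [r1c7∈{8}] r1c7 has the single candidate 8. So r1c7=8.

Answer: 5 1 6 9 7 2 8 3 4 / 4 3 9 8 5 6 7 2 1 / 7 2 8 4 3 1 5 9 6 / 6 4 5 1 9 7 3 8 2 / 9 7 3 6 2 8 1 4 5 / 1 8 2 5 4 3 9 6 7 / 2 9 4 7 8 5 6 1 3 / 8 5 1 3 6 4 2 7 9 / 3 6 7 2 1 9 4 5 8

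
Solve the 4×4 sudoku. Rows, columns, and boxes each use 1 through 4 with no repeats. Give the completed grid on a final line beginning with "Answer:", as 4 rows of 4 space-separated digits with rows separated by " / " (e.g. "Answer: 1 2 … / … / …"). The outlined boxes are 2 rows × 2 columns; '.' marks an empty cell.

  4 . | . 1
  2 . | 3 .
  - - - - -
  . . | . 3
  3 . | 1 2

Step 1. [r3c2∈{1,2,4}] 2 has one home in row 3: r3c2. So r3c2=2.
Step 2. [r1c3∈{2}] nothing but 2 survives at r1c3 ⇒ r1c3=2.
Step 3. [r3c3∈{4}] r3c3 is down to just 4 ⇒ r3c3=4.
Step 4. [r1c2∈{3}] only 3 remains possible at r1c2 ⇒ r1c2=3.
Step 5. [r2c4∈{4}] r2c4's peers cover all but 4. So r2c4=4.
Step 6. [r2c2∈{1}] r2c2 has the single candidate 1. So r2c2=1.
Step 7. [r3c1∈{1}] r3c1's peers cover all but 1, so r3c1=1.
Step 8. [r4c2∈{4}] r4c2 has the single candidate 4 ⇒ r4c2=4.

Answer: 4 3 2 1 / 2 1 3 4 / 1 2 4 3 / 3 4 1 2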